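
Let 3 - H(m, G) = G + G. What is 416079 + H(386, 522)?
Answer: 415038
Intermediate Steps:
H(m, G) = 3 - 2*G (H(m, G) = 3 - (G + G) = 3 - 2*G)
416079 + H(386, 522) = 416079 + (3 - 2*522) = 416079 + (3 - 1044) = 416079 - 1041 = 415038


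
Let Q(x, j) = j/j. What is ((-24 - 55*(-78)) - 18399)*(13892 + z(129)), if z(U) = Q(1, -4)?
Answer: -196349769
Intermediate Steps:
Q(x, j) = 1
z(U) = 1
((-24 - 55*(-78)) - 18399)*(13892 + z(129)) = ((-24 - 55*(-78)) - 18399)*(13892 + 1) = ((-24 + 4290) - 18399)*13893 = (4266 - 18399)*13893 = -14133*13893 = -196349769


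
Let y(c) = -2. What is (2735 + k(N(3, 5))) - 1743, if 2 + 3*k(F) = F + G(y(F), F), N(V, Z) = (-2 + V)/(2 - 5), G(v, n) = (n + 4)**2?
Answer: 26884/27 ≈ 995.70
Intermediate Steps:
G(v, n) = (4 + n)**2
N(V, Z) = 2/3 - V/3 (N(V, Z) = (-2 + V)/(-3) = (-2 + V)*(-1/3) = 2/3 - V/3)
k(F) = -2/3 + F/3 + (4 + F)**2/3 (k(F) = -2/3 + (F + (4 + F)**2)/3 = -2/3 + (F/3 + (4 + F)**2/3) = -2/3 + F/3 + (4 + F)**2/3)
(2735 + k(N(3, 5))) - 1743 = (2735 + (-2/3 + (2/3 - 1/3*3)/3 + (4 + (2/3 - 1/3*3))**2/3)) - 1743 = (2735 + (-2/3 + (2/3 - 1)/3 + (4 + (2/3 - 1))**2/3)) - 1743 = (2735 + (-2/3 + (1/3)*(-1/3) + (4 - 1/3)**2/3)) - 1743 = (2735 + (-2/3 - 1/9 + (11/3)**2/3)) - 1743 = (2735 + (-2/3 - 1/9 + (1/3)*(121/9))) - 1743 = (2735 + (-2/3 - 1/9 + 121/27)) - 1743 = (2735 + 100/27) - 1743 = 73945/27 - 1743 = 26884/27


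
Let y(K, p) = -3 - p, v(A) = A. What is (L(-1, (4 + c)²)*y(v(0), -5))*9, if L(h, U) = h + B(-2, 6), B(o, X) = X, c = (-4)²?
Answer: 90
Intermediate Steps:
c = 16
L(h, U) = 6 + h (L(h, U) = h + 6 = 6 + h)
(L(-1, (4 + c)²)*y(v(0), -5))*9 = ((6 - 1)*(-3 - 1*(-5)))*9 = (5*(-3 + 5))*9 = (5*2)*9 = 10*9 = 90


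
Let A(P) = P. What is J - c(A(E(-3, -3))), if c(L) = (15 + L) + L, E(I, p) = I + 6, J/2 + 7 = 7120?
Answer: 14205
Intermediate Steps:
J = 14226 (J = -14 + 2*7120 = -14 + 14240 = 14226)
E(I, p) = 6 + I
c(L) = 15 + 2*L
J - c(A(E(-3, -3))) = 14226 - (15 + 2*(6 - 3)) = 14226 - (15 + 2*3) = 14226 - (15 + 6) = 14226 - 1*21 = 14226 - 21 = 14205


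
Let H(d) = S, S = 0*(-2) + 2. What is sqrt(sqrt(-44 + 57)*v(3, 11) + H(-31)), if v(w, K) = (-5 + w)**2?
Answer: sqrt(2 + 4*sqrt(13)) ≈ 4.0524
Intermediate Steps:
S = 2 (S = 0 + 2 = 2)
H(d) = 2
sqrt(sqrt(-44 + 57)*v(3, 11) + H(-31)) = sqrt(sqrt(-44 + 57)*(-5 + 3)**2 + 2) = sqrt(sqrt(13)*(-2)**2 + 2) = sqrt(sqrt(13)*4 + 2) = sqrt(4*sqrt(13) + 2) = sqrt(2 + 4*sqrt(13))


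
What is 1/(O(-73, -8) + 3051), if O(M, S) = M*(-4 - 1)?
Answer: 1/3416 ≈ 0.00029274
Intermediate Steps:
O(M, S) = -5*M (O(M, S) = M*(-5) = -5*M)
1/(O(-73, -8) + 3051) = 1/(-5*(-73) + 3051) = 1/(365 + 3051) = 1/3416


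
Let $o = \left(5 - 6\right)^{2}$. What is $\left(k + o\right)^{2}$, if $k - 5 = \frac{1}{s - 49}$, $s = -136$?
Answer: $\frac{1229881}{34225} \approx 35.935$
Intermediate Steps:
$o = 1$ ($o = \left(-1\right)^{2} = 1$)
$k = \frac{924}{185}$ ($k = 5 + \frac{1}{-136 - 49} = 5 + \frac{1}{-185} = 5 - \frac{1}{185} = \frac{924}{185} \approx 4.9946$)
$\left(k + o\right)^{2} = \left(\frac{924}{185} + 1\right)^{2} = \left(\frac{1109}{185}\right)^{2} = \frac{1229881}{34225}$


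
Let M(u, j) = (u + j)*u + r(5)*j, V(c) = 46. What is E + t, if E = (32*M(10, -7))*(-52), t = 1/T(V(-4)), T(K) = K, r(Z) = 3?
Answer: -688895/46 ≈ -14976.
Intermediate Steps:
M(u, j) = 3*j + u*(j + u) (M(u, j) = (u + j)*u + 3*j = (j + u)*u + 3*j = u*(j + u) + 3*j = 3*j + u*(j + u))
t = 1/46 ≈ 0.021739
E = -14976 (E = (32*(10² + 3*(-7) - 7*10))*(-52) = (32*(100 - 21 - 70))*(-52) = (32*9)*(-52) = 288*(-52) = -14976)
E + t = -14976 + 1/46 = -688895/46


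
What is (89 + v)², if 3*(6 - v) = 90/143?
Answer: 183738025/20449 ≈ 8985.2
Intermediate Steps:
v = 828/143 (v = 6 - 30/143 = 828/143 ≈ 5.7902)
(89 + v)² = (89 + 828/143)² = (13555/143)² = 183738025/20449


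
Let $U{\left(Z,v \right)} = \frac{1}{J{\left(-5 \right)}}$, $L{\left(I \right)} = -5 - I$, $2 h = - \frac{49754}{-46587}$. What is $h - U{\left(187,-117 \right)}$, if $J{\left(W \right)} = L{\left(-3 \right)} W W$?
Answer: $\frac{1290437}{2329350} \approx 0.55399$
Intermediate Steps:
$h = \frac{24877}{46587}$ ($h = \frac{\left(-49754\right) \frac{1}{-46587}}{2} = \frac{\left(-49754\right) \left(- \frac{1}{46587}\right)}{2} = \frac{1}{2} \cdot \frac{49754}{46587} = \frac{24877}{46587} \approx 0.53399$)
$J{\left(W \right)} = - 2 W^{2}$ ($J{\left(W \right)} = \left(-5 - -3\right) W W = \left(-5 + 3\right) W W = - 2 W W = - 2 W^{2}$)
$U{\left(Z,v \right)} = - \frac{1}{50}$ ($U{\left(Z,v \right)} = \frac{1}{\left(-2\right) \left(-5\right)^{2}} = \frac{1}{\left(-2\right) 25} = \frac{1}{-50} = - \frac{1}{50}$)
$h - U{\left(187,-117 \right)} = \frac{24877}{46587} - - \frac{1}{50} = \frac{24877}{46587} + \frac{1}{50} = \frac{1290437}{2329350}$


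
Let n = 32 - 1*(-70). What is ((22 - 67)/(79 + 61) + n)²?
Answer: 8105409/784 ≈ 10339.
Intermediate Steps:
n = 102 (n = 32 + 70 = 102)
((22 - 67)/(79 + 61) + n)² = ((22 - 67)/(79 + 61) + 102)² = (-45/140 + 102)² = (-45*1/140 + 102)² = (-9/28 + 102)² = (2847/28)² = 8105409/784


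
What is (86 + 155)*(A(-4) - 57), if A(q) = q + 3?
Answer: -13978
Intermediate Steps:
A(q) = 3 + q
(86 + 155)*(A(-4) - 57) = (86 + 155)*((3 - 4) - 57) = 241*(-1 - 57) = 241*(-58) = -13978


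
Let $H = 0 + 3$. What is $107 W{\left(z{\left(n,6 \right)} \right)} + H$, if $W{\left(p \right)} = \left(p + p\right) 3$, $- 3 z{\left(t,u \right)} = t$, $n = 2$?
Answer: $-425$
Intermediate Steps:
$z{\left(t,u \right)} = - \frac{t}{3}$
$W{\left(p \right)} = 6 p$ ($W{\left(p \right)} = 2 p 3 = 6 p$)
$H = 3$
$107 W{\left(z{\left(n,6 \right)} \right)} + H = 107 \cdot 6 \left(\left(- \frac{1}{3}\right) 2\right) + 3 = 107 \cdot 6 \left(- \frac{2}{3}\right) + 3 = 107 \left(-4\right) + 3 = -428 + 3 = -425$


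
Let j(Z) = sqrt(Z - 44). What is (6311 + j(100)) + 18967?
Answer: 25278 + 2*sqrt(14) ≈ 25285.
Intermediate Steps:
j(Z) = sqrt(-44 + Z)
(6311 + j(100)) + 18967 = (6311 + sqrt(-44 + 100)) + 18967 = (6311 + sqrt(56)) + 18967 = (6311 + 2*sqrt(14)) + 18967 = 25278 + 2*sqrt(14)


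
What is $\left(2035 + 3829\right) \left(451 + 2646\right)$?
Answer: $18160808$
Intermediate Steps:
$\left(2035 + 3829\right) \left(451 + 2646\right) = 5864 \cdot 3097 = 18160808$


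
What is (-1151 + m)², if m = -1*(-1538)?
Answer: 149769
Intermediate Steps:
m = 1538
(-1151 + m)² = (-1151 + 1538)² = 387² = 149769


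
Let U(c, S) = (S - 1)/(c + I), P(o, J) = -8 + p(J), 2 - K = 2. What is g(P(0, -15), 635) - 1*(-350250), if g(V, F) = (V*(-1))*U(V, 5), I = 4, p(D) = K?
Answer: 350242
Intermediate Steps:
K = 0 (K = 2 - 1*2 = 2 - 2 = 0)
p(D) = 0
P(o, J) = -8 (P(o, J) = -8 + 0 = -8)
U(c, S) = (-1 + S)/(4 + c) (U(c, S) = (S - 1)/(c + 4) = (-1 + S)/(4 + c))
g(V, F) = -4*V/(4 + V) (g(V, F) = (V*(-1))*((-1 + 5)/(4 + V)) = (-V)*(4/(4 + V)) = -4*V/(4 + V))
g(P(0, -15), 635) - 1*(-350250) = -4*(-8)/(4 - 8) - 1*(-350250) = -4*(-8)/(-4) + 350250 = -4*(-8)*(-¼) + 350250 = -8 + 350250 = 350242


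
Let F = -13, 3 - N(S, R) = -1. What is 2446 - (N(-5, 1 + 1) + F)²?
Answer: 2365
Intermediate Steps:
N(S, R) = 4 (N(S, R) = 3 - 1*(-1) = 3 + 1 = 4)
2446 - (N(-5, 1 + 1) + F)² = 2446 - (4 - 13)² = 2446 - 1*(-9)² = 2446 - 1*81 = 2446 - 81 = 2365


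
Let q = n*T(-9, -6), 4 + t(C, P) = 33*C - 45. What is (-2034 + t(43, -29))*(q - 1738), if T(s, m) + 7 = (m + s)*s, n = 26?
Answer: -1055760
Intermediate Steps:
T(s, m) = -7 + s*(m + s) (T(s, m) = -7 + (m + s)*s = -7 + s*(m + s))
t(C, P) = -49 + 33*C (t(C, P) = -4 + (33*C - 45) = -4 + (-45 + 33*C) = -49 + 33*C)
q = 3328 (q = 26*(-7 + (-9)**2 - 6*(-9)) = 26*(-7 + 81 + 54) = 26*128 = 3328)
(-2034 + t(43, -29))*(q - 1738) = (-2034 + (-49 + 33*43))*(3328 - 1738) = (-2034 + (-49 + 1419))*1590 = (-2034 + 1370)*1590 = -664*1590 = -1055760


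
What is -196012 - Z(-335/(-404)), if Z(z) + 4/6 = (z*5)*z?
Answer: -95978240719/489648 ≈ -1.9601e+5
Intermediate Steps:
Z(z) = -⅔ + 5*z² (Z(z) = -⅔ + (z*5)*z = -⅔ + (5*z)*z = -⅔ + 5*z²)
-196012 - Z(-335/(-404)) = -196012 - (-⅔ + 5*(-335/(-404))²) = -196012 - (-⅔ + 5*(-335*(-1/404))²) = -196012 - (-⅔ + 5*(335/404)²) = -196012 - (-⅔ + 5*(112225/163216)) = -196012 - (-⅔ + 561125/163216) = -196012 - 1*1356943/489648 = -196012 - 1356943/489648 = -95978240719/489648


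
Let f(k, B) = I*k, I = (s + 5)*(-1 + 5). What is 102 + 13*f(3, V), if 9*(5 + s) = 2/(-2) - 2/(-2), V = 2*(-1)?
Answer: 102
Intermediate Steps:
V = -2
s = -5 (s = -5 + (2/(-2) - 2/(-2))/9 = -5 + (2*(-1/2) - 2*(-1/2))/9 = -5 + (-1 + 1)/9 = -5 + (1/9)*0 = -5 + 0 = -5)
I = 0 (I = (-5 + 5)*(-1 + 5) = 0*4 = 0)
f(k, B) = 0 (f(k, B) = 0*k = 0)
102 + 13*f(3, V) = 102 + 13*0 = 102 + 0 = 102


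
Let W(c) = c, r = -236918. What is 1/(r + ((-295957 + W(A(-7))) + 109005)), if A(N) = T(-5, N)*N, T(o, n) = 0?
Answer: -1/423870 ≈ -2.3592e-6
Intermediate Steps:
A(N) = 0 (A(N) = 0*N = 0)
1/(r + ((-295957 + W(A(-7))) + 109005)) = 1/(-236918 + ((-295957 + 0) + 109005)) = 1/(-236918 + (-295957 + 109005)) = 1/(-236918 - 186952) = 1/(-423870) = -1/423870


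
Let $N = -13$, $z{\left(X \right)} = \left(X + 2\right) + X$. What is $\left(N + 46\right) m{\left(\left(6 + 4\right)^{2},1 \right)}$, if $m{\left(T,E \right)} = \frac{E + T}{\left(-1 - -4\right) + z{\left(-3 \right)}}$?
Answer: $-3333$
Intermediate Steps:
$z{\left(X \right)} = 2 + 2 X$ ($z{\left(X \right)} = \left(2 + X\right) + X = 2 + 2 X$)
$m{\left(T,E \right)} = - E - T$ ($m{\left(T,E \right)} = \frac{E + T}{\left(-1 - -4\right) + \left(2 + 2 \left(-3\right)\right)} = \frac{E + T}{\left(-1 + 4\right) + \left(2 - 6\right)} = \frac{E + T}{3 - 4} = \frac{E + T}{-1} = \left(E + T\right) \left(-1\right) = - E - T$)
$\left(N + 46\right) m{\left(\left(6 + 4\right)^{2},1 \right)} = \left(-13 + 46\right) \left(\left(-1\right) 1 - \left(6 + 4\right)^{2}\right) = 33 \left(-1 - 10^{2}\right) = 33 \left(-1 - 100\right) = 33 \left(-101\right) = -3333$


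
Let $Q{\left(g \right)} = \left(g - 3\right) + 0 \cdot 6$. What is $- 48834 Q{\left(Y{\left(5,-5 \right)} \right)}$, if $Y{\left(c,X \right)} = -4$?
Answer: $341838$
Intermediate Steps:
$Q{\left(g \right)} = -3 + g$ ($Q{\left(g \right)} = \left(g - 3\right) + 0 = \left(-3 + g\right) + 0 = -3 + g$)
$- 48834 Q{\left(Y{\left(5,-5 \right)} \right)} = - 48834 \left(-3 - 4\right) = \left(-48834\right) \left(-7\right) = 341838$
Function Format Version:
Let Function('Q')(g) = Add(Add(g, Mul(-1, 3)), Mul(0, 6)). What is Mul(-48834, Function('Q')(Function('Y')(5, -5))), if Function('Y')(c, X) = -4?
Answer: 341838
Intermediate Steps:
Function('Q')(g) = Add(-3, g) (Function('Q')(g) = Add(Add(g, -3), 0) = Add(Add(-3, g), 0) = Add(-3, g))
Mul(-48834, Function('Q')(Function('Y')(5, -5))) = Mul(-48834, Add(-3, -4)) = Mul(-48834, -7) = 341838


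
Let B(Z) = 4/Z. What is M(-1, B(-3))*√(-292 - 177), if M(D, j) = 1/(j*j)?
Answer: 9*I*√469/16 ≈ 12.182*I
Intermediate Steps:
M(D, j) = j⁻² (M(D, j) = 1/(j²) = j⁻²)
M(-1, B(-3))*√(-292 - 177) = √(-292 - 177)/(4/(-3))² = √(-469)/(4*(-⅓))² = (I*√469)/(-4/3)² = 9*(I*√469)/16 = 9*I*√469/16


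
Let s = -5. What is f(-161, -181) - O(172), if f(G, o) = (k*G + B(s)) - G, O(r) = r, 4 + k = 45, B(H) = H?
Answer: -6617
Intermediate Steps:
k = 41 (k = -4 + 45 = 41)
f(G, o) = -5 + 40*G (f(G, o) = (41*G - 5) - G = (-5 + 41*G) - G = -5 + 40*G)
f(-161, -181) - O(172) = (-5 + 40*(-161)) - 1*172 = (-5 - 6440) - 172 = -6445 - 172 = -6617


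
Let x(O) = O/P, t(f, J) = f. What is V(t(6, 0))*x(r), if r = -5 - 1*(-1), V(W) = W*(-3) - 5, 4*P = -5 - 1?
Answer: -184/3 ≈ -61.333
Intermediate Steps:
P = -3/2 (P = (-5 - 1)/4 = (1/4)*(-6) = -3/2 ≈ -1.5000)
V(W) = -5 - 3*W (V(W) = -3*W - 5 = -5 - 3*W)
r = -4 (r = -5 + 1 = -4)
x(O) = -2*O/3 (x(O) = O/(-3/2) = O*(-2/3) = -2*O/3)
V(t(6, 0))*x(r) = (-5 - 3*6)*(-2/3*(-4)) = (-5 - 18)*(8/3) = -23*8/3 = -184/3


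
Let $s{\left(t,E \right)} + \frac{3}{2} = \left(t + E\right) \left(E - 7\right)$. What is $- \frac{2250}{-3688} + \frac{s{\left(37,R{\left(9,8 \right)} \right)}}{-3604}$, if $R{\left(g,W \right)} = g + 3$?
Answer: $\frac{1802743}{3322888} \approx 0.54252$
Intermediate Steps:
$R{\left(g,W \right)} = 3 + g$
$s{\left(t,E \right)} = - \frac{3}{2} + \left(-7 + E\right) \left(E + t\right)$ ($s{\left(t,E \right)} = - \frac{3}{2} + \left(t + E\right) \left(E - 7\right) = - \frac{3}{2} + \left(E + t\right) \left(-7 + E\right) = - \frac{3}{2} + \left(-7 + E\right) \left(E + t\right)$)
$- \frac{2250}{-3688} + \frac{s{\left(37,R{\left(9,8 \right)} \right)}}{-3604} = - \frac{2250}{-3688} + \frac{- \frac{3}{2} + \left(3 + 9\right)^{2} - 7 \left(3 + 9\right) - 259 + \left(3 + 9\right) 37}{-3604} = \left(-2250\right) \left(- \frac{1}{3688}\right) + \left(- \frac{3}{2} + 12^{2} - 84 - 259 + 12 \cdot 37\right) \left(- \frac{1}{3604}\right) = \frac{1125}{1844} + \left(- \frac{3}{2} + 144 - 84 - 259 + 444\right) \left(- \frac{1}{3604}\right) = \frac{1125}{1844} + \frac{487}{2} \left(- \frac{1}{3604}\right) = \frac{1125}{1844} - \frac{487}{7208} = \frac{1802743}{3322888}$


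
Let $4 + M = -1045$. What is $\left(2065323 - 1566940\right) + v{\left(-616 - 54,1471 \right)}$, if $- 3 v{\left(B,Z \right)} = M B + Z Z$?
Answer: $-457174$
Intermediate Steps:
$M = -1049$ ($M = -4 - 1045 = -1049$)
$v{\left(B,Z \right)} = - \frac{Z^{2}}{3} + \frac{1049 B}{3}$ ($v{\left(B,Z \right)} = - \frac{- 1049 B + Z Z}{3} = - \frac{- 1049 B + Z^{2}}{3} = - \frac{Z^{2} - 1049 B}{3} = - \frac{Z^{2}}{3} + \frac{1049 B}{3}$)
$\left(2065323 - 1566940\right) + v{\left(-616 - 54,1471 \right)} = \left(2065323 - 1566940\right) + \left(- \frac{1471^{2}}{3} + \frac{1049 \left(-616 - 54\right)}{3}\right) = 498383 + \left(\left(- \frac{1}{3}\right) 2163841 + \frac{1049}{3} \left(-670\right)\right) = 498383 - 955557 = -457174$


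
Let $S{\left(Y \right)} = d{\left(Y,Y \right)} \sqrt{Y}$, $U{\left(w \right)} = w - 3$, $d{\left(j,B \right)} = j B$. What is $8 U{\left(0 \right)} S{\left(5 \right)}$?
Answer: $- 600 \sqrt{5} \approx -1341.6$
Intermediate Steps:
$d{\left(j,B \right)} = B j$
$U{\left(w \right)} = -3 + w$
$S{\left(Y \right)} = Y^{\frac{5}{2}}$ ($S{\left(Y \right)} = Y Y \sqrt{Y} = Y^{2} \sqrt{Y} = Y^{\frac{5}{2}}$)
$8 U{\left(0 \right)} S{\left(5 \right)} = 8 \left(-3 + 0\right) 5^{\frac{5}{2}} = 8 \left(-3\right) 25 \sqrt{5} = - 24 \cdot 25 \sqrt{5} = - 600 \sqrt{5}$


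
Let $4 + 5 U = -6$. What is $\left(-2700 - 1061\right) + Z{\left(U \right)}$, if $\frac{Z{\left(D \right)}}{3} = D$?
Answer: $-3767$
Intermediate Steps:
$U = -2$ ($U = - \frac{4}{5} + \frac{1}{5} \left(-6\right) = - \frac{4}{5} - \frac{6}{5} = -2$)
$Z{\left(D \right)} = 3 D$
$\left(-2700 - 1061\right) + Z{\left(U \right)} = \left(-2700 - 1061\right) + 3 \left(-2\right) = -3761 - 6 = -3767$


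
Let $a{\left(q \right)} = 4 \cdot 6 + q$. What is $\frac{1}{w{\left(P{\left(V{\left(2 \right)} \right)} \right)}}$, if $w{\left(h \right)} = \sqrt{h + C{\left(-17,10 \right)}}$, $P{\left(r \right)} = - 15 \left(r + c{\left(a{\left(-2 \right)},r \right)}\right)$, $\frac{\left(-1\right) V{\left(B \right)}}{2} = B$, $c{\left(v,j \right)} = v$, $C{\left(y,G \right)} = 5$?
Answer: $- \frac{i \sqrt{265}}{265} \approx - 0.06143 i$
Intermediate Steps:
$a{\left(q \right)} = 24 + q$
$V{\left(B \right)} = - 2 B$
$P{\left(r \right)} = -330 - 15 r$ ($P{\left(r \right)} = - 15 \left(r + \left(24 - 2\right)\right) = - 15 \left(r + 22\right) = - 15 \left(22 + r\right) = -330 - 15 r$)
$w{\left(h \right)} = \sqrt{5 + h}$ ($w{\left(h \right)} = \sqrt{h + 5} = \sqrt{5 + h}$)
$\frac{1}{w{\left(P{\left(V{\left(2 \right)} \right)} \right)}} = \frac{1}{\sqrt{5 - \left(330 + 15 \left(\left(-2\right) 2\right)\right)}} = \frac{1}{\sqrt{5 - 270}} = \frac{1}{\sqrt{-265}} = \frac{1}{i \sqrt{265}} = - \frac{i \sqrt{265}}{265}$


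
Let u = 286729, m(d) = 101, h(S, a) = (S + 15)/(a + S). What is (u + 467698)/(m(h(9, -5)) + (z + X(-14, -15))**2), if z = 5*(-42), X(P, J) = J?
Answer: 754427/50726 ≈ 14.873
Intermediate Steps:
h(S, a) = (15 + S)/(S + a)
z = -210
(u + 467698)/(m(h(9, -5)) + (z + X(-14, -15))**2) = (286729 + 467698)/(101 + (-210 - 15)**2) = 754427/(101 + (-225)**2) = 754427/(101 + 50625) = 754427/50726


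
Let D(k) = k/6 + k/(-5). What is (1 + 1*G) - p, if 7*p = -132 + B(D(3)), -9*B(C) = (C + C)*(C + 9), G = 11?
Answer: 13873/450 ≈ 30.829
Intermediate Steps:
D(k) = -k/30 (D(k) = k*(1/6) + k*(-1/5) = k/6 - k/5 = -k/30)
B(C) = -2*C*(9 + C)/9 (B(C) = -(C + C)*(C + 9)/9 = -2*C*(9 + C)/9)
p = -8473/450 (p = (-132 - 2*(-1/30*3)*(9 - 1/30*3)/9)/7 = (-132 - 2/9*(-1/10)*(9 - 1/10))/7 = (-132 - 2/9*(-1/10)*89/10)/7 = (-132 + 89/450)/7 = (1/7)*(-59311/450) = -8473/450 ≈ -18.829)
(1 + 1*G) - p = (1 + 1*11) - 1*(-8473/450) = (1 + 11) + 8473/450 = 12 + 8473/450 = 13873/450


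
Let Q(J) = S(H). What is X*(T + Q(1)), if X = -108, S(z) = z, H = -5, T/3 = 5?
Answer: -1080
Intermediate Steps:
T = 15 (T = 3*5 = 15)
Q(J) = -5
X*(T + Q(1)) = -108*(15 - 5) = -108*10 = -1080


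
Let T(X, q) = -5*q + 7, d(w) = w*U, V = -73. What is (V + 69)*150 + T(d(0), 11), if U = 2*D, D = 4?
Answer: -648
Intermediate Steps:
U = 8 (U = 2*4 = 8)
d(w) = 8*w (d(w) = w*8 = 8*w)
T(X, q) = 7 - 5*q
(V + 69)*150 + T(d(0), 11) = (-73 + 69)*150 + (7 - 5*11) = -4*150 + (7 - 55) = -600 - 48 = -648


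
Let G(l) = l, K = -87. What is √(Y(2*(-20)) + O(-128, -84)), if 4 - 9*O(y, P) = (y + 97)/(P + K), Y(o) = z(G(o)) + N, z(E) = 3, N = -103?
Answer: I*√2911693/171 ≈ 9.9788*I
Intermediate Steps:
Y(o) = -100 (Y(o) = 3 - 103 = -100)
O(y, P) = 4/9 - (97 + y)/(9*(-87 + P)) (O(y, P) = 4/9 - (y + 97)/(9*(P - 87)) = 4/9 - (97 + y)/(9*(-87 + P)))
√(Y(2*(-20)) + O(-128, -84)) = √(-100 + (-445 - 1*(-128) + 4*(-84))/(9*(-87 - 84))) = √(-100 + (⅑)*(-445 + 128 - 336)/(-171)) = √(-100 + (⅑)*(-1/171)*(-653)) = √(-100 + 653/1539) = √(-153247/1539) = I*√2911693/171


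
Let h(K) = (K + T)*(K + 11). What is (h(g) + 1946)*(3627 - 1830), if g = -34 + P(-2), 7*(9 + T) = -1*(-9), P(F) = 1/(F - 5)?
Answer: 256647540/49 ≈ 5.2377e+6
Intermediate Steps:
P(F) = 1/(-5 + F)
T = -54/7 (T = -9 + (-1*(-9))/7 = -9 + (⅐)*9 = -9 + 9/7 = -54/7 ≈ -7.7143)
g = -239/7 (g = -34 + 1/(-5 - 2) = -34 + 1/(-7) = -34 - ⅐ = -239/7 ≈ -34.143)
h(K) = (11 + K)*(-54/7 + K) (h(K) = (K - 54/7)*(K + 11) = (-54/7 + K)*(11 + K) = (11 + K)*(-54/7 + K))
(h(g) + 1946)*(3627 - 1830) = ((-594/7 + (-239/7)² + (23/7)*(-239/7)) + 1946)*(3627 - 1830) = ((-594/7 + 57121/49 - 5497/49) + 1946)*1797 = (47466/49 + 1946)*1797 = (142820/49)*1797 = 256647540/49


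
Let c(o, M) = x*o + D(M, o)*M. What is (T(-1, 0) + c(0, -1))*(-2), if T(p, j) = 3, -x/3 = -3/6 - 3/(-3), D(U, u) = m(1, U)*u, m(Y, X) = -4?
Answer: -6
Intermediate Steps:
D(U, u) = -4*u
x = -3/2 (x = -3*(-3/6 - 3/(-3)) = -3*(-3*1/6 - 3*(-1/3)) = -3*(-1/2 + 1) = -3*1/2 = -3/2 ≈ -1.5000)
c(o, M) = -3*o/2 - 4*M*o (c(o, M) = -3*o/2 + (-4*o)*M = -3*o/2 - 4*M*o)
(T(-1, 0) + c(0, -1))*(-2) = (3 + (1/2)*0*(-3 - 8*(-1)))*(-2) = (3 + (1/2)*0*(-3 + 8))*(-2) = (3 + (1/2)*0*5)*(-2) = (3 + 0)*(-2) = 3*(-2) = -6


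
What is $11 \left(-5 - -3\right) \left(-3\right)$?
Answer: $66$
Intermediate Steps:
$11 \left(-5 - -3\right) \left(-3\right) = 11 \left(-5 + 3\right) \left(-3\right) = 11 \left(-2\right) \left(-3\right) = \left(-22\right) \left(-3\right) = 66$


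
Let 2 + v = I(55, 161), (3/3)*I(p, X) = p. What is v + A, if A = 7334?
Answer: 7387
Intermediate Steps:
I(p, X) = p
v = 53 (v = -2 + 55 = 53)
v + A = 53 + 7334 = 7387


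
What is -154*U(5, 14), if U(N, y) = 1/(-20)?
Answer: 77/10 ≈ 7.7000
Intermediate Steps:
U(N, y) = -1/20
-154*U(5, 14) = -154*(-1/20) = 77/10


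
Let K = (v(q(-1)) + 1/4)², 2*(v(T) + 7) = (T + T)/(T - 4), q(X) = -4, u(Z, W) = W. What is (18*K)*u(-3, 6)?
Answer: 16875/4 ≈ 4218.8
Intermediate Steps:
v(T) = -7 + T/(-4 + T) (v(T) = -7 + ((T + T)/(T - 4))/2 = -7 + ((2*T)/(-4 + T))/2 = -7 + (2*T/(-4 + T))/2 = -7 + T/(-4 + T))
K = 625/16 (K = (2*(14 - 3*(-4))/(-4 - 4) + 1/4)² = (2*(14 + 12)/(-8) + ¼)² = (2*(-⅛)*26 + ¼)² = (-13/2 + ¼)² = (-25/4)² = 625/16 ≈ 39.063)
(18*K)*u(-3, 6) = (18*(625/16))*6 = (5625/8)*6 = 16875/4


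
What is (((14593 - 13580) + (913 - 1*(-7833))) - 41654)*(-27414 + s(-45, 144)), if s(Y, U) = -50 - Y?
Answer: 874529005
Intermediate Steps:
(((14593 - 13580) + (913 - 1*(-7833))) - 41654)*(-27414 + s(-45, 144)) = (((14593 - 13580) + (913 - 1*(-7833))) - 41654)*(-27414 + (-50 - 1*(-45))) = ((1013 + (913 + 7833)) - 41654)*(-27414 + (-50 + 45)) = ((1013 + 8746) - 41654)*(-27414 - 5) = (9759 - 41654)*(-27419) = -31895*(-27419) = 874529005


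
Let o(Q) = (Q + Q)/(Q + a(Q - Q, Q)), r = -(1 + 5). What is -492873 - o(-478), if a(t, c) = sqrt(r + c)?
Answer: -14106575254/28621 - 2629*I/28621 ≈ -4.9288e+5 - 0.091856*I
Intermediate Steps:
r = -6 (r = -1*6 = -6)
a(t, c) = sqrt(-6 + c)
o(Q) = 2*Q/(Q + sqrt(-6 + Q)) (o(Q) = (Q + Q)/(Q + sqrt(-6 + Q)) = (2*Q)/(Q + sqrt(-6 + Q)) = 2*Q/(Q + sqrt(-6 + Q)))
-492873 - o(-478) = -492873 - 2*(-478)/(-478 + sqrt(-6 - 478)) = -492873 - 2*(-478)/(-478 + sqrt(-484)) = -492873 - 2*(-478)/(-478 + 22*I) = -492873 - 2*(-478)*(-478 - 22*I)/228968 = -492873 - (57121/28621 + 2629*I/28621) = -492873 + (-57121/28621 - 2629*I/28621) = -14106575254/28621 - 2629*I/28621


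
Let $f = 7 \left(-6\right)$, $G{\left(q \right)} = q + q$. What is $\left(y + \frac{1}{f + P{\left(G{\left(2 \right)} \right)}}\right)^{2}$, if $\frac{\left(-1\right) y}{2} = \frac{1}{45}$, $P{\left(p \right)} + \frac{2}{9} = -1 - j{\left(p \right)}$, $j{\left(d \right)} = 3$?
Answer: $\frac{1530169}{350438400} \approx 0.0043664$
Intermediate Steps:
$G{\left(q \right)} = 2 q$
$f = -42$
$P{\left(p \right)} = - \frac{38}{9}$ ($P{\left(p \right)} = - \frac{2}{9} - 4 = - \frac{38}{9}$)
$y = - \frac{2}{45} \approx -0.044444$
$\left(y + \frac{1}{f + P{\left(G{\left(2 \right)} \right)}}\right)^{2} = \left(- \frac{2}{45} + \frac{1}{-42 - \frac{38}{9}}\right)^{2} = \left(- \frac{2}{45} + \frac{1}{- \frac{416}{9}}\right)^{2} = \left(- \frac{2}{45} - \frac{9}{416}\right)^{2} = \left(- \frac{1237}{18720}\right)^{2} = \frac{1530169}{350438400}$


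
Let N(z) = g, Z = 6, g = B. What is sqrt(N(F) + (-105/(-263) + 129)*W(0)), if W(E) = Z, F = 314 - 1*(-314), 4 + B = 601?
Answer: sqrt(94996389)/263 ≈ 37.059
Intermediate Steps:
B = 597 (B = -4 + 601 = 597)
g = 597
F = 628 (F = 314 + 314 = 628)
W(E) = 6
N(z) = 597
sqrt(N(F) + (-105/(-263) + 129)*W(0)) = sqrt(597 + (-105/(-263) + 129)*6) = sqrt(597 + (-105*(-1/263) + 129)*6) = sqrt(597 + (105/263 + 129)*6) = sqrt(597 + (34032/263)*6) = sqrt(597 + 204192/263) = sqrt(361203/263) = sqrt(94996389)/263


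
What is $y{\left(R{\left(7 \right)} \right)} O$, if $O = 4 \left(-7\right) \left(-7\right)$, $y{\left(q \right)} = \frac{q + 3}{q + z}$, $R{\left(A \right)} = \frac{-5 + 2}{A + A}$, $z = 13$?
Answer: $\frac{7644}{179} \approx 42.704$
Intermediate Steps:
$R{\left(A \right)} = - \frac{3}{2 A}$
$y{\left(q \right)} = \frac{3 + q}{13 + q}$ ($y{\left(q \right)} = \frac{q + 3}{q + 13} = \frac{3 + q}{13 + q}$)
$O = 196$ ($O = \left(-28\right) \left(-7\right) = 196$)
$y{\left(R{\left(7 \right)} \right)} O = \frac{3 - \frac{3}{2 \cdot 7}}{13 - \frac{3}{2 \cdot 7}} \cdot 196 = \frac{3 - \frac{3}{14}}{13 - \frac{3}{14}} \cdot 196 = \frac{1}{\frac{179}{14}} \cdot \frac{39}{14} \cdot 196 = \frac{14}{179} \cdot \frac{39}{14} \cdot 196 = \frac{39}{179} \cdot 196 = \frac{7644}{179}$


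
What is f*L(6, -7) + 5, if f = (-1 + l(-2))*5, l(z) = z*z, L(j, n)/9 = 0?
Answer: 5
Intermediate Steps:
L(j, n) = 0 (L(j, n) = 9*0 = 0)
l(z) = z²
f = 15 (f = (-1 + (-2)²)*5 = (-1 + 4)*5 = 3*5 = 15)
f*L(6, -7) + 5 = 15*0 + 5 = 0 + 5 = 5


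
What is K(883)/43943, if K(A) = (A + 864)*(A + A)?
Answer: 3085202/43943 ≈ 70.209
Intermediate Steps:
K(A) = 2*A*(864 + A) (K(A) = (864 + A)*(2*A) = 2*A*(864 + A))
K(883)/43943 = (2*883*(864 + 883))/43943 = (2*883*1747)*(1/43943) = 3085202*(1/43943) = 3085202/43943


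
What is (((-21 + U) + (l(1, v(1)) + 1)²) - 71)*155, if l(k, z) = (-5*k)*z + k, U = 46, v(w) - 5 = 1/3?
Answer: 784610/9 ≈ 87179.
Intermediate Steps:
v(w) = 16/3 (v(w) = 5 + 1/3 = 5 + ⅓ = 16/3)
l(k, z) = k - 5*k*z (l(k, z) = -5*k*z + k = k - 5*k*z)
(((-21 + U) + (l(1, v(1)) + 1)²) - 71)*155 = (((-21 + 46) + (1*(1 - 5*16/3) + 1)²) - 71)*155 = ((25 + (1*(1 - 80/3) + 1)²) - 71)*155 = ((25 + (1*(-77/3) + 1)²) - 71)*155 = ((25 + (-77/3 + 1)²) - 71)*155 = ((25 + (-74/3)²) - 71)*155 = ((25 + 5476/9) - 71)*155 = (5701/9 - 71)*155 = (5062/9)*155 = 784610/9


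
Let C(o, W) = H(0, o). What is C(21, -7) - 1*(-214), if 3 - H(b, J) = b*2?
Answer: 217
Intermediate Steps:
H(b, J) = 3 - 2*b (H(b, J) = 3 - b*2 = 3 - 2*b)
C(o, W) = 3 (C(o, W) = 3 - 2*0 = 3 + 0 = 3)
C(21, -7) - 1*(-214) = 3 - 1*(-214) = 3 + 214 = 217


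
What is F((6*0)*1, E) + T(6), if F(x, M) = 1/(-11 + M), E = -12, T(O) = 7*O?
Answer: 965/23 ≈ 41.957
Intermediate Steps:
F((6*0)*1, E) + T(6) = 1/(-11 - 12) + 7*6 = 1/(-23) + 42 = -1/23 + 42 = 965/23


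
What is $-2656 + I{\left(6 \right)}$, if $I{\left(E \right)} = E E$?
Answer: $-2620$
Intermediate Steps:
$I{\left(E \right)} = E^{2}$
$-2656 + I{\left(6 \right)} = -2656 + 6^{2} = -2656 + 36 = -2620$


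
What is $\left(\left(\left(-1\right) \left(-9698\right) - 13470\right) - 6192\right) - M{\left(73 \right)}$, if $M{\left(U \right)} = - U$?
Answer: $-9891$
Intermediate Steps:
$\left(\left(\left(-1\right) \left(-9698\right) - 13470\right) - 6192\right) - M{\left(73 \right)} = \left(\left(\left(-1\right) \left(-9698\right) - 13470\right) - 6192\right) - \left(-1\right) 73 = \left(\left(9698 - 13470\right) - 6192\right) - -73 = \left(-3772 - 6192\right) + 73 = -9964 + 73 = -9891$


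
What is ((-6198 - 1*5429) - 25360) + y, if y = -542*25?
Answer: -50537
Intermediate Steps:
y = -13550
((-6198 - 1*5429) - 25360) + y = ((-6198 - 1*5429) - 25360) - 13550 = ((-6198 - 5429) - 25360) - 13550 = (-11627 - 25360) - 13550 = -36987 - 13550 = -50537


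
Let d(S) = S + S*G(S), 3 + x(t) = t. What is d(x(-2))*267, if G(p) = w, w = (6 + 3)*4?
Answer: -49395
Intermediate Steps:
w = 36 (w = 9*4 = 36)
G(p) = 36
x(t) = -3 + t
d(S) = 37*S (d(S) = S + S*36 = S + 36*S = 37*S)
d(x(-2))*267 = (37*(-3 - 2))*267 = (37*(-5))*267 = -185*267 = -49395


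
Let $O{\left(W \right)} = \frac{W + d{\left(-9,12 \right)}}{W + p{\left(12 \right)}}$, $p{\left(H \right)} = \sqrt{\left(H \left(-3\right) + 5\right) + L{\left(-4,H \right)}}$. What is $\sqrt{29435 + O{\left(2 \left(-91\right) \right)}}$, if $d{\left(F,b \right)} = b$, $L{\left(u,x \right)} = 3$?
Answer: $\sqrt{5} \sqrt{\frac{535734 - 5887 i \sqrt{7}}{91 - i \sqrt{7}}} \approx 171.57 + 7.9077 \cdot 10^{-5} i$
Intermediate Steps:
$p{\left(H \right)} = \sqrt{8 - 3 H}$ ($p{\left(H \right)} = \sqrt{\left(H \left(-3\right) + 5\right) + 3} = \sqrt{\left(- 3 H + 5\right) + 3} = \sqrt{\left(5 - 3 H\right) + 3} = \sqrt{8 - 3 H}$)
$O{\left(W \right)} = \frac{12 + W}{W + 2 i \sqrt{7}}$ ($O{\left(W \right)} = \frac{W + 12}{W + \sqrt{8 - 36}} = \frac{12 + W}{W + \sqrt{8 - 36}} = \frac{12 + W}{W + \sqrt{-28}} = \frac{12 + W}{W + 2 i \sqrt{7}}$)
$\sqrt{29435 + O{\left(2 \left(-91\right) \right)}} = \sqrt{29435 + \frac{12 + 2 \left(-91\right)}{2 \left(-91\right) + 2 i \sqrt{7}}} = \sqrt{29435 + \frac{12 - 182}{-182 + 2 i \sqrt{7}}} = \sqrt{29435 + \frac{1}{-182 + 2 i \sqrt{7}} \left(-170\right)} = \sqrt{29435 - \frac{170}{-182 + 2 i \sqrt{7}}}$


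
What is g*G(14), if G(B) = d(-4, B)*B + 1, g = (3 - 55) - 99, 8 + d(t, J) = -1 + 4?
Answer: 10419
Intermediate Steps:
d(t, J) = -5 (d(t, J) = -8 + (-1 + 4) = -8 + 3 = -5)
g = -151 (g = -52 - 99 = -151)
G(B) = 1 - 5*B (G(B) = -5*B + 1 = 1 - 5*B)
g*G(14) = -151*(1 - 5*14) = -151*(1 - 70) = -151*(-69) = 10419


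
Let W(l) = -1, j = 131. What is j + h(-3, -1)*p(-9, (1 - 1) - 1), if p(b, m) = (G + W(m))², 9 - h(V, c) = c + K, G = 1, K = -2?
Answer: 131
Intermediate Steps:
h(V, c) = 11 - c (h(V, c) = 9 - (c - 2) = 9 - (-2 + c) = 9 + (2 - c) = 11 - c)
p(b, m) = 0 (p(b, m) = (1 - 1)² = 0² = 0)
j + h(-3, -1)*p(-9, (1 - 1) - 1) = 131 + (11 - 1*(-1))*0 = 131 + (11 + 1)*0 = 131 + 12*0 = 131 + 0 = 131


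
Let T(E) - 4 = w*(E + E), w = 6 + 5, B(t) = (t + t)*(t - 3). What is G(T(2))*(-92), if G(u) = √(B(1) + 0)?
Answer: -184*I ≈ -184.0*I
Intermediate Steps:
B(t) = 2*t*(-3 + t) (B(t) = (2*t)*(-3 + t) = 2*t*(-3 + t))
w = 11
T(E) = 4 + 22*E (T(E) = 4 + 11*(E + E) = 4 + 11*(2*E) = 4 + 22*E)
G(u) = 2*I (G(u) = √(2*1*(-3 + 1) + 0) = √(2*1*(-2) + 0) = √(-4 + 0) = √(-4) = 2*I)
G(T(2))*(-92) = (2*I)*(-92) = -184*I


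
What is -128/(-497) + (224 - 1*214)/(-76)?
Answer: 2379/18886 ≈ 0.12597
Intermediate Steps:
-128/(-497) + (224 - 1*214)/(-76) = -128*(-1/497) + (224 - 214)*(-1/76) = 128/497 + 10*(-1/76) = 128/497 - 5/38 = 2379/18886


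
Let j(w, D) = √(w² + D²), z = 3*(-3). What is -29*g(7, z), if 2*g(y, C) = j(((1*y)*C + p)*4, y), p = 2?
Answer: -29*√59585/2 ≈ -3539.5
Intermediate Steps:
z = -9
j(w, D) = √(D² + w²)
g(y, C) = √(y² + (8 + 4*C*y)²)/2 (g(y, C) = √(y² + (((1*y)*C + 2)*4)²)/2 = √(y² + ((y*C + 2)*4)²)/2 = √(y² + ((C*y + 2)*4)²)/2 = √(y² + ((2 + C*y)*4)²)/2 = √(y² + (8 + 4*C*y)²)/2)
-29*g(7, z) = -29*√(7² + 16*(2 - 9*7)²)/2 = -29*√(49 + 16*(2 - 63)²)/2 = -29*√(49 + 16*(-61)²)/2 = -29*√(49 + 16*3721)/2 = -29*√(49 + 59536)/2 = -29*√59585/2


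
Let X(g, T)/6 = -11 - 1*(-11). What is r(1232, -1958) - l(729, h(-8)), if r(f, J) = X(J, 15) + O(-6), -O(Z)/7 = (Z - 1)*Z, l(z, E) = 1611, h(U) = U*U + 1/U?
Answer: -1905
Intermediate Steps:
h(U) = 1/U + U**2 (h(U) = U**2 + 1/U = 1/U + U**2)
X(g, T) = 0 (X(g, T) = 6*(-11 - 1*(-11)) = 6*(-11 + 11) = 6*0 = 0)
O(Z) = -7*Z*(-1 + Z) (O(Z) = -7*(Z - 1)*Z = -7*(-1 + Z)*Z = -7*Z*(-1 + Z))
r(f, J) = -294 (r(f, J) = 0 + 7*(-6)*(1 - 1*(-6)) = 0 + 7*(-6)*(1 + 6) = 0 + 7*(-6)*7 = 0 - 294 = -294)
r(1232, -1958) - l(729, h(-8)) = -294 - 1*1611 = -294 - 1611 = -1905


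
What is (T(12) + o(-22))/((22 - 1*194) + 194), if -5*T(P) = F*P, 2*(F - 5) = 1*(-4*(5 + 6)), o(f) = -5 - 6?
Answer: 149/110 ≈ 1.3545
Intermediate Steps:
o(f) = -11
F = -17 (F = 5 + (1*(-4*(5 + 6)))/2 = 5 + (1*(-4*11))/2 = 5 + (1*(-44))/2 = 5 + (½)*(-44) = 5 - 22 = -17)
T(P) = 17*P/5 (T(P) = -(-17)*P/5 = 17*P/5)
(T(12) + o(-22))/((22 - 1*194) + 194) = ((17/5)*12 - 11)/((22 - 1*194) + 194) = (204/5 - 11)/((22 - 194) + 194) = 149/(5*(-172 + 194)) = (149/5)/22 = (149/5)*(1/22) = 149/110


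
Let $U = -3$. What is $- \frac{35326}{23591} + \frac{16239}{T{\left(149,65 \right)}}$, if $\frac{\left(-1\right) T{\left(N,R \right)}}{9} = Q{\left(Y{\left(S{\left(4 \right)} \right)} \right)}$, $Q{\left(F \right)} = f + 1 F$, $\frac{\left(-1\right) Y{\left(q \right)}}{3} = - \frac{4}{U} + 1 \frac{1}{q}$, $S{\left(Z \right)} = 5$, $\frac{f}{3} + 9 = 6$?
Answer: $\frac{631283911}{4812564} \approx 131.17$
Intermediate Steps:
$f = -9$ ($f = -27 + 3 \cdot 6 = -27 + 18 = -9$)
$Y{\left(q \right)} = -4 - \frac{3}{q}$ ($Y{\left(q \right)} = - 3 \left(- \frac{4}{-3} + 1 \frac{1}{q}\right) = - 3 \left(\left(-4\right) \left(- \frac{1}{3}\right) + \frac{1}{q}\right) = - 3 \left(\frac{4}{3} + \frac{1}{q}\right) = -4 - \frac{3}{q}$)
$Q{\left(F \right)} = -9 + F$ ($Q{\left(F \right)} = -9 + 1 F = -9 + F$)
$T{\left(N,R \right)} = \frac{612}{5}$ ($T{\left(N,R \right)} = - 9 \left(-9 - \left(4 + \frac{3}{5}\right)\right) = - 9 \left(-9 - \frac{23}{5}\right) = \left(-9\right) \left(- \frac{68}{5}\right) = \frac{612}{5}$)
$- \frac{35326}{23591} + \frac{16239}{T{\left(149,65 \right)}} = - \frac{35326}{23591} + \frac{16239}{\frac{612}{5}} = \left(-35326\right) \frac{1}{23591} + 16239 \cdot \frac{5}{612} = - \frac{35326}{23591} + \frac{27065}{204} = \frac{631283911}{4812564}$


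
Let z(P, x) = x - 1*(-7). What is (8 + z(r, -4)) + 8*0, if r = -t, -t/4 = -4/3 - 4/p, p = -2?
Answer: 11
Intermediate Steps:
t = -8/3 (t = -4*(-4/3 - 4/(-2)) = -4*(-4*⅓ - 4*(-½)) = -4*(-4/3 + 2) = -4*⅔ = -8/3 ≈ -2.6667)
r = 8/3 (r = -1*(-8/3) = 8/3 ≈ 2.6667)
z(P, x) = 7 + x (z(P, x) = x + 7 = 7 + x)
(8 + z(r, -4)) + 8*0 = (8 + (7 - 4)) + 8*0 = (8 + 3) + 0 = 11 + 0 = 11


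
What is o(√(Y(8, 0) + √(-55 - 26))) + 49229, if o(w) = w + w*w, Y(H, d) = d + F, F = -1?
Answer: 49228 + √(-1 + 9*I) + 9*I ≈ 49230.0 + 11.242*I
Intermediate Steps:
Y(H, d) = -1 + d (Y(H, d) = d - 1 = -1 + d)
o(w) = w + w²
o(√(Y(8, 0) + √(-55 - 26))) + 49229 = √((-1 + 0) + √(-55 - 26))*(1 + √((-1 + 0) + √(-55 - 26))) + 49229 = √(-1 + √(-81))*(1 + √(-1 + √(-81))) + 49229 = √(-1 + 9*I)*(1 + √(-1 + 9*I)) + 49229 = 49229 + √(-1 + 9*I)*(1 + √(-1 + 9*I))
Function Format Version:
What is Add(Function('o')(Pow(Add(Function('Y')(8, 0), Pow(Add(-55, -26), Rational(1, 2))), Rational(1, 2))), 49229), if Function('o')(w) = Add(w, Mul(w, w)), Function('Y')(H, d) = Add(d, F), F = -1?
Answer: Add(49228, Pow(Add(-1, Mul(9, I)), Rational(1, 2)), Mul(9, I)) ≈ Add(49230., Mul(11.242, I))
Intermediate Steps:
Function('Y')(H, d) = Add(-1, d) (Function('Y')(H, d) = Add(d, -1) = Add(-1, d))
Function('o')(w) = Add(w, Pow(w, 2))
Add(Function('o')(Pow(Add(Function('Y')(8, 0), Pow(Add(-55, -26), Rational(1, 2))), Rational(1, 2))), 49229) = Add(Mul(Pow(Add(Add(-1, 0), Pow(Add(-55, -26), Rational(1, 2))), Rational(1, 2)), Add(1, Pow(Add(Add(-1, 0), Pow(Add(-55, -26), Rational(1, 2))), Rational(1, 2)))), 49229) = Add(Mul(Pow(Add(-1, Pow(-81, Rational(1, 2))), Rational(1, 2)), Add(1, Pow(Add(-1, Pow(-81, Rational(1, 2))), Rational(1, 2)))), 49229) = Add(Mul(Pow(Add(-1, Mul(9, I)), Rational(1, 2)), Add(1, Pow(Add(-1, Mul(9, I)), Rational(1, 2)))), 49229) = Add(49229, Mul(Pow(Add(-1, Mul(9, I)), Rational(1, 2)), Add(1, Pow(Add(-1, Mul(9, I)), Rational(1, 2)))))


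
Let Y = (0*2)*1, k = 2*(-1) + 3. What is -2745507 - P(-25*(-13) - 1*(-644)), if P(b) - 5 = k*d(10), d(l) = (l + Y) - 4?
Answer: -2745518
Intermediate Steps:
k = 1 (k = -2 + 3 = 1)
Y = 0 (Y = 0*1 = 0)
d(l) = -4 + l (d(l) = (l + 0) - 4 = l - 4 = -4 + l)
P(b) = 11 (P(b) = 5 + 1*(-4 + 10) = 5 + 1*6 = 5 + 6 = 11)
-2745507 - P(-25*(-13) - 1*(-644)) = -2745507 - 1*11 = -2745507 - 11 = -2745518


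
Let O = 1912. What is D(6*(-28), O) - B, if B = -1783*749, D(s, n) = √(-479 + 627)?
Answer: 1335467 + 2*√37 ≈ 1.3355e+6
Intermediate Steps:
D(s, n) = 2*√37 (D(s, n) = √148 = 2*√37)
B = -1335467
D(6*(-28), O) - B = 2*√37 - 1*(-1335467) = 2*√37 + 1335467 = 1335467 + 2*√37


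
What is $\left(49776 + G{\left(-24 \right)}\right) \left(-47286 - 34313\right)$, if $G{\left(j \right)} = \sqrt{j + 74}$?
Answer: $-4061671824 - 407995 \sqrt{2} \approx -4.0622 \cdot 10^{9}$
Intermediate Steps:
$G{\left(j \right)} = \sqrt{74 + j}$
$\left(49776 + G{\left(-24 \right)}\right) \left(-47286 - 34313\right) = \left(49776 + \sqrt{74 - 24}\right) \left(-47286 - 34313\right) = \left(49776 + \sqrt{50}\right) \left(-81599\right) = \left(49776 + 5 \sqrt{2}\right) \left(-81599\right) = -4061671824 - 407995 \sqrt{2}$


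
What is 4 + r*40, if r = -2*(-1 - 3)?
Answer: 324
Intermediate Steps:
r = 8 (r = -2*(-4) = 8)
4 + r*40 = 4 + 8*40 = 4 + 320 = 324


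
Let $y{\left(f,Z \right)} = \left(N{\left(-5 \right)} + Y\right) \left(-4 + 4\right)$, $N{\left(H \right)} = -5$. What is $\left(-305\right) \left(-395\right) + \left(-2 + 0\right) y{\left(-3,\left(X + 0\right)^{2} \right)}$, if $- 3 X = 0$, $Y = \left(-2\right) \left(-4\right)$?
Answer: $120475$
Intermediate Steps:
$Y = 8$
$X = 0$ ($X = \left(- \frac{1}{3}\right) 0 = 0$)
$y{\left(f,Z \right)} = 0$ ($y{\left(f,Z \right)} = \left(-5 + 8\right) \left(-4 + 4\right) = 3 \cdot 0 = 0$)
$\left(-305\right) \left(-395\right) + \left(-2 + 0\right) y{\left(-3,\left(X + 0\right)^{2} \right)} = \left(-305\right) \left(-395\right) + \left(-2 + 0\right) 0 = 120475 - 0 = 120475 + 0 = 120475$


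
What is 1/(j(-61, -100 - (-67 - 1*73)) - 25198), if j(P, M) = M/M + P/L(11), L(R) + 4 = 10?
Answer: -6/151243 ≈ -3.9671e-5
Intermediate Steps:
L(R) = 6 (L(R) = -4 + 10 = 6)
j(P, M) = 1 + P/6 (j(P, M) = M/M + P/6 = 1 + P*(⅙) = 1 + P/6)
1/(j(-61, -100 - (-67 - 1*73)) - 25198) = 1/((1 + (⅙)*(-61)) - 25198) = 1/((1 - 61/6) - 25198) = 1/(-55/6 - 25198) = 1/(-151243/6) = -6/151243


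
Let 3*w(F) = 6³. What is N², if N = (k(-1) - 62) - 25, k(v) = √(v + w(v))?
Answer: (87 - √71)² ≈ 6173.9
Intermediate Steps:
w(F) = 72 (w(F) = (⅓)*6³ = (⅓)*216 = 72)
k(v) = √(72 + v) (k(v) = √(v + 72) = √(72 + v))
N = -87 + √71 (N = (√(72 - 1) - 62) - 25 = (√71 - 62) - 1*25 = (-62 + √71) - 25 = -87 + √71 ≈ -78.574)
N² = (-87 + √71)²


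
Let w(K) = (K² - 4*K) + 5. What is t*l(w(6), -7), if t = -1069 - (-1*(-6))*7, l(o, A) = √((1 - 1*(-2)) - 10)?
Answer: -1111*I*√7 ≈ -2939.4*I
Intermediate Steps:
w(K) = 5 + K² - 4*K
l(o, A) = I*√7 (l(o, A) = √((1 + 2) - 10) = √(3 - 10) = √(-7) = I*√7)
t = -1111 (t = -1069 - 6*7 = -1069 - 1*42 = -1069 - 42 = -1111)
t*l(w(6), -7) = -1111*I*√7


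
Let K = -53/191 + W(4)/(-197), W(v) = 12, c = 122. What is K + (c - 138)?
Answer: -614765/37627 ≈ -16.338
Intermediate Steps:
K = -12733/37627 (K = -53/191 + 12/(-197) = -53*1/191 + 12*(-1/197) = -53/191 - 12/197 = -12733/37627 ≈ -0.33840)
K + (c - 138) = -12733/37627 + (122 - 138) = -12733/37627 - 16 = -614765/37627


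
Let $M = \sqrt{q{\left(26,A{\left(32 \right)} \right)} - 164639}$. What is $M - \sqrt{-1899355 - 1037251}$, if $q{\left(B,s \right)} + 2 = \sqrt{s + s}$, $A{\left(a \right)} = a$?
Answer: $i \left(\sqrt{164633} - \sqrt{2936606}\right) \approx - 1307.9 i$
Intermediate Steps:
$q{\left(B,s \right)} = -2 + \sqrt{2} \sqrt{s}$ ($q{\left(B,s \right)} = -2 + \sqrt{s + s} = -2 + \sqrt{2 s} = -2 + \sqrt{2} \sqrt{s}$)
$M = i \sqrt{164633}$ ($M = \sqrt{\left(-2 + \sqrt{2} \sqrt{32}\right) - 164639} = \sqrt{\left(-2 + \sqrt{2} \cdot 4 \sqrt{2}\right) - 164639} = \sqrt{\left(-2 + 8\right) - 164639} = \sqrt{6 - 164639} = \sqrt{-164633} = i \sqrt{164633} \approx 405.75 i$)
$M - \sqrt{-1899355 - 1037251} = i \sqrt{164633} - \sqrt{-1899355 - 1037251} = i \sqrt{164633} - \sqrt{-2936606} = i \sqrt{164633} - i \sqrt{2936606}$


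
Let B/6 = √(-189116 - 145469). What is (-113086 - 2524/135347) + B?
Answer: -15305853366/135347 + 6*I*√334585 ≈ -1.1309e+5 + 3470.6*I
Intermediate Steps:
B = 6*I*√334585 (B = 6*√(-189116 - 145469) = 6*√(-334585) = 6*(I*√334585) = 6*I*√334585 ≈ 3470.6*I)
(-113086 - 2524/135347) + B = (-113086 - 2524/135347) + 6*I*√334585 = -15305853366/135347 + 6*I*√334585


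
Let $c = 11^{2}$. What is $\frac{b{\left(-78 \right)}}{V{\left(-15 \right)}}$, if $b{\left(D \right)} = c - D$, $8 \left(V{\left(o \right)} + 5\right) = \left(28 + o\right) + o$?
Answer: $- \frac{796}{21} \approx -37.905$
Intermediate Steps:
$c = 121$
$V{\left(o \right)} = - \frac{3}{2} + \frac{o}{4}$ ($V{\left(o \right)} = -5 + \frac{\left(28 + o\right) + o}{8} = -5 + \frac{28 + 2 o}{8} = -5 + \left(\frac{7}{2} + \frac{o}{4}\right) = - \frac{3}{2} + \frac{o}{4}$)
$b{\left(D \right)} = 121 - D$
$\frac{b{\left(-78 \right)}}{V{\left(-15 \right)}} = \frac{121 - -78}{- \frac{3}{2} + \frac{1}{4} \left(-15\right)} = \frac{121 + 78}{- \frac{3}{2} - \frac{15}{4}} = \frac{199}{- \frac{21}{4}} = 199 \left(- \frac{4}{21}\right) = - \frac{796}{21}$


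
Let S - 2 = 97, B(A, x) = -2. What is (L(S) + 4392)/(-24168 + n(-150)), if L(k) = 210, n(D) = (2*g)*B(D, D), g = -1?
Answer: -2301/12082 ≈ -0.19045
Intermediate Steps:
S = 99 (S = 2 + 97 = 99)
n(D) = 4 (n(D) = (2*(-1))*(-2) = -2*(-2) = 4)
(L(S) + 4392)/(-24168 + n(-150)) = (210 + 4392)/(-24168 + 4) = 4602/(-24164) = 4602*(-1/24164) = -2301/12082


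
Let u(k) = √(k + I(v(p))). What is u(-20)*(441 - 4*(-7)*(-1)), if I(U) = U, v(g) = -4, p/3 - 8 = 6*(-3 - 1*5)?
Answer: 826*I*√6 ≈ 2023.3*I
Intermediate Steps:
p = -120 (p = 24 + 3*(6*(-3 - 1*5)) = 24 + 3*(6*(-3 - 5)) = 24 + 3*(6*(-8)) = 24 + 3*(-48) = 24 - 144 = -120)
u(k) = √(-4 + k) (u(k) = √(k - 4) = √(-4 + k))
u(-20)*(441 - 4*(-7)*(-1)) = √(-4 - 20)*(441 - 4*(-7)*(-1)) = √(-24)*(441 + 28*(-1)) = (2*I*√6)*(441 - 28) = (2*I*√6)*413 = 826*I*√6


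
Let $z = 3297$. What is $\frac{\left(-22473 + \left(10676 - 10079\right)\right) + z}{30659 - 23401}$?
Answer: $- \frac{18579}{7258} \approx -2.5598$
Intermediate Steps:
$\frac{\left(-22473 + \left(10676 - 10079\right)\right) + z}{30659 - 23401} = \frac{\left(-22473 + \left(10676 - 10079\right)\right) + 3297}{30659 - 23401} = \frac{\left(-22473 + 597\right) + 3297}{7258} = \left(-21876 + 3297\right) \frac{1}{7258} = \left(-18579\right) \frac{1}{7258} = - \frac{18579}{7258}$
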